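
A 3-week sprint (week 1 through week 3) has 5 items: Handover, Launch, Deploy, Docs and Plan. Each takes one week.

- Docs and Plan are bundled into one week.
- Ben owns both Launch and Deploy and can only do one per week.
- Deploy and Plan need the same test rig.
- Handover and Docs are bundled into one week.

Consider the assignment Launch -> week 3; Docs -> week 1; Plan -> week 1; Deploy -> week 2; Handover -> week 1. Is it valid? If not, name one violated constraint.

Valid

Deploy and Plan need the same test rig — holds.
Handover and Docs are bundled into one week — holds.
Docs and Plan are bundled into one week — holds.
Ben owns both Launch and Deploy and can only do one per week — holds.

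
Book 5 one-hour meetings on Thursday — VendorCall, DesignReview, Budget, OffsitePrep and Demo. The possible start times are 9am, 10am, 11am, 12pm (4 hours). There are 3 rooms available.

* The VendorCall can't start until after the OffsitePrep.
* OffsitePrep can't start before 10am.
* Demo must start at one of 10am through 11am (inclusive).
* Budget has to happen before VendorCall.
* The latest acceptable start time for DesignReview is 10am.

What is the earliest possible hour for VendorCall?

11am

Precedence pushes VendorCall to at least 11am.
VendorCall at 11am is achievable: Budget in 9am, VendorCall in 11am, DesignReview in 9am, OffsitePrep in 10am, Demo in 10am.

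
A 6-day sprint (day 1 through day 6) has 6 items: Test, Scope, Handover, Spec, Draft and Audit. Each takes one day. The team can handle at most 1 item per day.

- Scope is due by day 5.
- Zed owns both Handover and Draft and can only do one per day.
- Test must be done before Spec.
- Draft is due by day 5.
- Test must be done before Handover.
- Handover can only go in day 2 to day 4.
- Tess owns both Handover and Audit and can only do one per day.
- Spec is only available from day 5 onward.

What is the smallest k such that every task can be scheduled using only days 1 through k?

The precedence chain requires at least 2 distinct days.
With at most 1 per day and 6 tasks, at least 6 days are needed.
Spec can't be placed before day 5, so the schedule must run through at least day 5.
6 works (last occupied day: day 6): for example Test in day 1; Audit in day 6; Handover in day 2; Draft in day 4; Scope in day 3; Spec in day 5.

6 days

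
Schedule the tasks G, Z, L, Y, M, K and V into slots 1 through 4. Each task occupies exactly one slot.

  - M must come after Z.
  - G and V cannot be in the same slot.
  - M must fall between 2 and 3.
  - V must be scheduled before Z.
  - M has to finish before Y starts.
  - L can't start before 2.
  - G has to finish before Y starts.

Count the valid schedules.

24

Splitting on G: it can be 2 (12), 3 (12). Listing each branch's schedules as (Z, L, Y, M, K, V):
G=2: (2,2,4,3,1,1) (2,2,4,3,2,1) (2,2,4,3,3,1) (2,2,4,3,4,1) (2,3,4,3,1,1) (2,3,4,3,2,1) (2,3,4,3,3,1) (2,3,4,3,4,1) (2,4,4,3,1,1) (2,4,4,3,2,1) (2,4,4,3,3,1) (2,4,4,3,4,1) — 12.
G=3: (2,2,4,3,1,1) (2,2,4,3,2,1) (2,2,4,3,3,1) (2,2,4,3,4,1) (2,3,4,3,1,1) (2,3,4,3,2,1) (2,3,4,3,3,1) (2,3,4,3,4,1) (2,4,4,3,1,1) (2,4,4,3,2,1) (2,4,4,3,3,1) (2,4,4,3,4,1) — 12.
Summing: 12 + 12 = 24.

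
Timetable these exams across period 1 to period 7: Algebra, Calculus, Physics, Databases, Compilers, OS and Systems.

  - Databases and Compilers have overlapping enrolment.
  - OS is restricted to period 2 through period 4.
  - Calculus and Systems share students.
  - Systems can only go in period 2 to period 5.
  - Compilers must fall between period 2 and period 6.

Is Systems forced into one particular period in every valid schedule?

Systems can be period 2 (e.g. Physics=period 1, Systems=period 2, Compilers=period 2, OS=period 2, Databases=period 1, Algebra=period 1, Calculus=period 1) or period 3 (e.g. Databases=period 1; Systems=period 3; Algebra=period 1; OS=period 2; Compilers=period 2; Calculus=period 1; Physics=period 1).

No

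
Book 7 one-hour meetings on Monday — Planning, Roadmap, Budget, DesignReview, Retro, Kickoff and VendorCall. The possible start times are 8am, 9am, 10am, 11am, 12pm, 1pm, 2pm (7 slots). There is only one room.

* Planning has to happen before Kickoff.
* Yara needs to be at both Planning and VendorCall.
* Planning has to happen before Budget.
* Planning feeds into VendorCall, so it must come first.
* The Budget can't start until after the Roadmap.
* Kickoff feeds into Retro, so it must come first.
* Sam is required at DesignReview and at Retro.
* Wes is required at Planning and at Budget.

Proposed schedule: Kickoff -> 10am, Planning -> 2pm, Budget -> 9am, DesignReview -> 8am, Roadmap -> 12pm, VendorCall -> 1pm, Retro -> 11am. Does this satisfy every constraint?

No. Planning has to happen before Budget is not satisfied.

There is only one room — holds.
Planning feeds into VendorCall, so it must come first — violated.
The Budget can't start until after the Roadmap — violated.
Yara needs to be at both Planning and VendorCall — holds.
Wes is required at Planning and at Budget — holds.
Kickoff feeds into Retro, so it must come first — holds.
Sam is required at DesignReview and at Retro — holds.
Planning has to happen before Budget — violated.
Planning has to happen before Kickoff — violated.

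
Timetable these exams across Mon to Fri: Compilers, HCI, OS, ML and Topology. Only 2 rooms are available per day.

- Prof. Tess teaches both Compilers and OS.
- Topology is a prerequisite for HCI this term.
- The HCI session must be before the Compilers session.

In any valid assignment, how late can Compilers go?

Fri

Precedence pushes Compilers to at least Wed.
Compilers at Fri is achievable: ML -> Tue, Topology -> Mon, HCI -> Tue, Compilers -> Fri, OS -> Mon.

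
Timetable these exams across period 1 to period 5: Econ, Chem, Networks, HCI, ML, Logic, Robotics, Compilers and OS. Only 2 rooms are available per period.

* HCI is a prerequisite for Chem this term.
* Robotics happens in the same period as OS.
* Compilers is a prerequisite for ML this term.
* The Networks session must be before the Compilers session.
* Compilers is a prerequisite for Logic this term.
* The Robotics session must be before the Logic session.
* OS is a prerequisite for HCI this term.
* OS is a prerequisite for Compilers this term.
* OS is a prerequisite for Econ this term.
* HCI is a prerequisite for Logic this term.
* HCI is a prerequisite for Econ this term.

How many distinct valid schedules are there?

35

Splitting on Econ: it can be period 3 (9), period 4 (14), period 5 (12). Listing each branch's schedules as (Chem, Networks, HCI, ML, Logic, Robotics, Compilers, OS) by period number:
Econ=period 3: (3,2,2,5,5,1,4,1) (4,2,2,4,5,1,3,1) (4,2,2,5,4,1,3,1) (4,2,2,5,5,1,3,1) (4,2,2,5,5,1,4,1) (4,3,2,5,5,1,4,1) (5,2,2,4,4,1,3,1) (5,2,2,4,5,1,3,1) (5,2,2,5,4,1,3,1) — 9.
Econ=period 4: (3,2,2,4,5,1,3,1) (3,2,2,5,4,1,3,1) (3,2,2,5,5,1,3,1) (3,2,2,5,5,1,4,1) (3,3,2,5,5,1,4,1) (4,1,3,5,5,2,3,2) (4,2,2,5,5,1,3,1) (4,2,3,5,5,1,3,1) (5,1,3,4,5,2,3,2) (5,1,3,5,4,2,3,2) (5,2,2,4,5,1,3,1) (5,2,2,5,4,1,3,1) (5,2,3,4,5,1,3,1) (5,2,3,5,4,1,3,1) — 14.
Econ=period 5: (3,2,2,4,4,1,3,1) (3,2,2,4,5,1,3,1) (3,2,2,5,4,1,3,1) (4,1,3,4,5,2,3,2) (4,1,3,5,4,2,3,2) (4,2,2,4,5,1,3,1) (4,2,2,5,4,1,3,1) (4,2,3,4,5,1,3,1) (4,2,3,5,4,1,3,1) (5,1,3,4,4,2,3,2) (5,2,2,4,4,1,3,1) (5,2,3,4,4,1,3,1) — 12.
Summing: 9 + 14 + 12 = 35.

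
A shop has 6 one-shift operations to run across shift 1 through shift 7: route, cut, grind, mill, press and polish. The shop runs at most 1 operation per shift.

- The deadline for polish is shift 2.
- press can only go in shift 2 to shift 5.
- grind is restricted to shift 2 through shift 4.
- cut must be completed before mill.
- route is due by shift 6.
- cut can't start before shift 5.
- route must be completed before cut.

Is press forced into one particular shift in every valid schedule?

press can be shift 2 (e.g. mill=shift 6, cut=shift 5, grind=shift 3, route=shift 4, polish=shift 1, press=shift 2) or shift 3 (e.g. polish=shift 1, press=shift 3, cut=shift 5, mill=shift 6, route=shift 4, grind=shift 2).

No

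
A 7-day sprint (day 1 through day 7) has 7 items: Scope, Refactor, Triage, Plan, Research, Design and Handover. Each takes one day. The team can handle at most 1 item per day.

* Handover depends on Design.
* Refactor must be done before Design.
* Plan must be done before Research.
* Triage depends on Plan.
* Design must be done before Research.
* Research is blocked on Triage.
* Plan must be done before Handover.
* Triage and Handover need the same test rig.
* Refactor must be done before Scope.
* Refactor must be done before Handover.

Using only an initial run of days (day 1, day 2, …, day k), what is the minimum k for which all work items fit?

7

The precedence chain requires at least 3 distinct days.
With at most 1 per day and 7 work items, at least 7 days are needed.
7 works (last occupied day: day 7): for example Design in day 3, Scope in day 7, Plan in day 2, Refactor in day 1, Triage in day 4, Research in day 5, Handover in day 6.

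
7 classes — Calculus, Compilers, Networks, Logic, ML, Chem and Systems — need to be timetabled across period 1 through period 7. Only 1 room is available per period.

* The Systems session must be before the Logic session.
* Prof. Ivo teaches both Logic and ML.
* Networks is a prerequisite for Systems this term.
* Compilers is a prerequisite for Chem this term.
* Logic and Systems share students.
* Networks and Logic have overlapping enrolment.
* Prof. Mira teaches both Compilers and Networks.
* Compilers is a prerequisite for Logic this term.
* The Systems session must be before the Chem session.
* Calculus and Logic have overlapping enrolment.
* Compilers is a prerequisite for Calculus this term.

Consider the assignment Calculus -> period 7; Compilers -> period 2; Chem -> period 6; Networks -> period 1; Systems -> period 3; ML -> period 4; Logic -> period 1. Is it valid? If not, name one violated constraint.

No — it violates: Networks and Logic have overlapping enrolment

Calculus and Logic have overlapping enrolment — holds.
The Systems session must be before the Chem session — holds.
Networks and Logic have overlapping enrolment — violated.
Only 1 room is available per period — violated.
Prof. Mira teaches both Compilers and Networks — holds.
Logic and Systems share students — holds.
Prof. Ivo teaches both Logic and ML — holds.
Networks is a prerequisite for Systems this term — holds.
Compilers is a prerequisite for Logic this term — violated.
The Systems session must be before the Logic session — violated.
Compilers is a prerequisite for Calculus this term — holds.
Compilers is a prerequisite for Chem this term — holds.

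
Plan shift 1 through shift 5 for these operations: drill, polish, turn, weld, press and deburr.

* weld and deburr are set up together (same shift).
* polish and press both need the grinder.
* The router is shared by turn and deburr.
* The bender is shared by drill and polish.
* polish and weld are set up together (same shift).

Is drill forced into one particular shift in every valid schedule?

drill can be shift 1 (e.g. deburr in shift 2; drill in shift 1; weld in shift 2; press in shift 1; turn in shift 1; polish in shift 2) or shift 2 (e.g. weld=shift 1; press=shift 2; polish=shift 1; drill=shift 2; deburr=shift 1; turn=shift 2).

No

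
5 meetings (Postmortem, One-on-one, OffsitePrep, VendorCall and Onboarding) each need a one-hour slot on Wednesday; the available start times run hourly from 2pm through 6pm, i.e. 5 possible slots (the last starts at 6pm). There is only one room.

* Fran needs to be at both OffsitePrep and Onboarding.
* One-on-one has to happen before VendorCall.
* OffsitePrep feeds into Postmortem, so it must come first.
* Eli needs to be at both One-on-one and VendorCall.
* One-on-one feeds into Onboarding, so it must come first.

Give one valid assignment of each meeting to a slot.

Postmortem=4pm; VendorCall=5pm; One-on-one=2pm; OffsitePrep=3pm; Onboarding=6pm

Checking: OffsitePrep(3pm) before Postmortem(4pm); One-on-one(2pm) before VendorCall(5pm); One-on-one(2pm) before Onboarding(6pm); OffsitePrep(3pm) != Onboarding(6pm); One-on-one(2pm) != VendorCall(5pm); max 1 per slot (cap 1).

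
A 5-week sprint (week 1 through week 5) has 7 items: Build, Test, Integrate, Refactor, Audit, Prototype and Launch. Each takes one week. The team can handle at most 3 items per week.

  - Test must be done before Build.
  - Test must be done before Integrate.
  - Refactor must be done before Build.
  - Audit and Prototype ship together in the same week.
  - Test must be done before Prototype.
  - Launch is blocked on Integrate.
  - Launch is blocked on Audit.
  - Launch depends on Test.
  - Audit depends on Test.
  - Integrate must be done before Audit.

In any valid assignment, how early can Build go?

week 2

Precedence pushes Build to at least week 2.
Build at week 2 is achievable: Prototype=week 3, Build=week 2, Audit=week 3, Test=week 1, Refactor=week 1, Integrate=week 2, Launch=week 4.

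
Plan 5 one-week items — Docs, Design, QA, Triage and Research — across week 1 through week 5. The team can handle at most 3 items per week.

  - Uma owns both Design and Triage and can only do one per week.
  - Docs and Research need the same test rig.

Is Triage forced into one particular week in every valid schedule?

Triage can be week 1 (e.g. Design=week 2, QA=week 1, Triage=week 1, Research=week 2, Docs=week 1) or week 2 (e.g. Triage=week 2, Docs=week 1, Design=week 1, QA=week 1, Research=week 2).

No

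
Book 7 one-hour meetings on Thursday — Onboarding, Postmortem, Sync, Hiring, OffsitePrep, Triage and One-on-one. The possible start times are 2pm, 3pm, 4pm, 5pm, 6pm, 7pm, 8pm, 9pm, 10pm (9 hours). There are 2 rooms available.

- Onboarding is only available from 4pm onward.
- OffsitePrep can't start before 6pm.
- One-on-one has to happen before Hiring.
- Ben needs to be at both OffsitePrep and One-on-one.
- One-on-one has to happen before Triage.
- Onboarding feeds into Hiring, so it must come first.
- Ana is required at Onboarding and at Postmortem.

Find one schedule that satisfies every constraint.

Onboarding=4pm, Hiring=5pm, Triage=3pm, One-on-one=2pm, Sync=3pm, OffsitePrep=6pm, Postmortem=2pm

Checking: One-on-one(2pm) before Hiring(5pm); One-on-one(2pm) before Triage(3pm); Onboarding(4pm) before Hiring(5pm); Onboarding(4pm) != Postmortem(2pm); OffsitePrep(6pm) != One-on-one(2pm); OffsitePrep=6pm in [6pm,10pm]; Onboarding=4pm in [4pm,10pm]; max 2 per hour (cap 2).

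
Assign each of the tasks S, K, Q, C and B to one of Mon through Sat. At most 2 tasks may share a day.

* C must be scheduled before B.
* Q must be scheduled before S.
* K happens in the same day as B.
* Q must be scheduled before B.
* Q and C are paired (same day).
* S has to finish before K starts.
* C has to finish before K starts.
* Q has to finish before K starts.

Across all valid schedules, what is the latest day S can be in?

Fri

Precedence pushes S to at least Tue; downstream work caps S at Fri.
S at Fri is achievable: S -> Fri, C -> Mon, K -> Sat, Q -> Mon, B -> Sat.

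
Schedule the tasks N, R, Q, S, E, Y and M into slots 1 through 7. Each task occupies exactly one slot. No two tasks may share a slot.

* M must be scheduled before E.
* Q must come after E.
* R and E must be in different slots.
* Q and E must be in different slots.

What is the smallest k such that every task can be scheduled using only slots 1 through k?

7

The precedence chain requires at least 3 distinct slots.
With at most 1 per slot and 7 tasks, at least 7 slots are needed.
7 works (last occupied slot: 7): for example S in 6, N in 4, R in 5, Q in 3, Y in 7, M in 1, E in 2.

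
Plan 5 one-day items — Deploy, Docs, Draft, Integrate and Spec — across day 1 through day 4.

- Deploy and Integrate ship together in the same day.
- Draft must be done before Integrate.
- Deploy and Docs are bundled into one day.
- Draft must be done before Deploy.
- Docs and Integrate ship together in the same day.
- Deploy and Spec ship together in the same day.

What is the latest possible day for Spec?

Spec must be in the same day as Deploy, which can't be before day 2, so Spec is at least day 2.
Spec at day 4 is achievable: Integrate in day 4, Draft in day 1, Docs in day 4, Deploy in day 4, Spec in day 4.

day 4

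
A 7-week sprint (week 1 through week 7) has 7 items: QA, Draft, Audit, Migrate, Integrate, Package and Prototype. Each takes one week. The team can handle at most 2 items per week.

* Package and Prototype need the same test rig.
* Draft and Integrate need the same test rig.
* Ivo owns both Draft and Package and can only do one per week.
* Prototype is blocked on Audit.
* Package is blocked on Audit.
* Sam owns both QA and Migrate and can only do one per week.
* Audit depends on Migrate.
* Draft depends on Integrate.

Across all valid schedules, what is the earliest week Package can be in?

Precedence pushes Package to at least week 3.
Package at week 3 is achievable: Audit=week 2, Package=week 3, Draft=week 2, QA=week 3, Integrate=week 1, Migrate=week 1, Prototype=week 4.

week 3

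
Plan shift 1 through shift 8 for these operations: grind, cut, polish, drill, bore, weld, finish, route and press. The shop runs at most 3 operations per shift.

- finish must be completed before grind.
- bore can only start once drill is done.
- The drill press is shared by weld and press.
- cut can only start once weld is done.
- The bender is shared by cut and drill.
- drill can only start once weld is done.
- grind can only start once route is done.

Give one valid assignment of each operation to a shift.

polish in shift 2, grind in shift 2, finish in shift 1, weld in shift 1, press in shift 3, bore in shift 3, route in shift 1, drill in shift 2, cut in shift 3

Checking: weld(shift 1) before drill(shift 2); weld(shift 1) before cut(shift 3); route(shift 1) before grind(shift 2); finish(shift 1) before grind(shift 2); drill(shift 2) before bore(shift 3); cut(shift 3) != drill(shift 2); weld(shift 1) != press(shift 3); max 3 per shift (cap 3).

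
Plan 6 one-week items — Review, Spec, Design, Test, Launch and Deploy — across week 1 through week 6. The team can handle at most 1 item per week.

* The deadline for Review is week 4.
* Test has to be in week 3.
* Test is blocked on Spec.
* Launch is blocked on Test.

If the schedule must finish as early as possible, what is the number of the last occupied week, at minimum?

week 6

The precedence chain requires at least 3 distinct weeks.
With at most 1 per week and 6 tasks, at least 6 weeks are needed.
Propagating the time windows through the other constraints, Launch can't land before week 4, so the schedule must run through at least week 4.
6 works (last occupied week: week 6): for example Deploy -> week 6; Spec -> week 2; Design -> week 5; Launch -> week 4; Test -> week 3; Review -> week 1.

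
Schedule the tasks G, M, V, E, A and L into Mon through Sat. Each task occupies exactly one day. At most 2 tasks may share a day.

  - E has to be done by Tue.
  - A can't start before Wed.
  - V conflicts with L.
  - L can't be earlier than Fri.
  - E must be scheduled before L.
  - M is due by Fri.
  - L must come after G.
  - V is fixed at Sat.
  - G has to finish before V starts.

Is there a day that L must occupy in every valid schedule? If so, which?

Fri

L's window is Fri–Sat.
V is fixed at Sat, and L can't share a day with V.
So L must be Fri.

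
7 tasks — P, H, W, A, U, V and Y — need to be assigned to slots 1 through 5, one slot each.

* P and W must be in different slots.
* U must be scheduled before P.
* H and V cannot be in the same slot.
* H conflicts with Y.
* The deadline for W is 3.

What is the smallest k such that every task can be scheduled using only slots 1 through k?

The precedence chain requires at least 2 distinct slots.
2 works (last occupied slot: 2): for example Y=2, V=2, H=1, W=1, A=1, U=1, P=2.

2 slots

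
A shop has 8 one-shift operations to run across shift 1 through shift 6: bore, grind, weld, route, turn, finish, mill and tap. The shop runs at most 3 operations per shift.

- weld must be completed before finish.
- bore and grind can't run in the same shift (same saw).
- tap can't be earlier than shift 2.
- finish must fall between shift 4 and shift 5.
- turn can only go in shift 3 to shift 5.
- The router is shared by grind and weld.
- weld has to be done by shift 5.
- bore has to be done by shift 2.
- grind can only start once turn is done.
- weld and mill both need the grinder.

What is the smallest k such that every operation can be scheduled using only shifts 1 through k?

The precedence chain requires at least 2 distinct shifts.
With at most 3 per shift and 8 operations, at least 3 shifts are needed.
finish can't be placed before shift 4, so the schedule must run through at least shift 4.
4 works (last occupied shift: shift 4): for example grind -> shift 4; finish -> shift 4; mill -> shift 2; turn -> shift 3; weld -> shift 1; tap -> shift 2; route -> shift 1; bore -> shift 1.

4 shifts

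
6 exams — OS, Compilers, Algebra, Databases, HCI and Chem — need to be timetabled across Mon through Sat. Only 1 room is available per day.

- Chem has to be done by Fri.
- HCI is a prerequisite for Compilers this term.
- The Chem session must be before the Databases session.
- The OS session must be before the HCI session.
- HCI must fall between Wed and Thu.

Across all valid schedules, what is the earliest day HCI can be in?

HCI is available from Wed; HCI's own window allows nothing later than Thu.
HCI at Wed is achievable: Algebra=Sat; HCI=Wed; Chem=Mon; OS=Tue; Databases=Fri; Compilers=Thu.

Wed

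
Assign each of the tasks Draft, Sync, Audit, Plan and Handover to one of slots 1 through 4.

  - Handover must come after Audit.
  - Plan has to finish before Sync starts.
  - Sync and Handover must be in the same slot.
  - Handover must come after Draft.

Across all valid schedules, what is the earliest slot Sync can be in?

2

Precedence pushes Sync to at least 2.
Sync at 2 is achievable: Plan -> 1; Sync -> 2; Draft -> 1; Handover -> 2; Audit -> 1.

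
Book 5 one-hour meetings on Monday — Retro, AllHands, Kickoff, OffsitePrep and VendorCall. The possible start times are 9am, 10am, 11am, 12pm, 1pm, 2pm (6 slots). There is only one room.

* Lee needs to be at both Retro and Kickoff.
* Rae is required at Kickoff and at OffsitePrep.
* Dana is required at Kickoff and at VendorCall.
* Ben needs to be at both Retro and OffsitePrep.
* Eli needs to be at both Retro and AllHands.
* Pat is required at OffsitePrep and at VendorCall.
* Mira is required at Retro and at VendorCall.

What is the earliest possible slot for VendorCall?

VendorCall at 9am is achievable: Kickoff in 12pm, AllHands in 11am, OffsitePrep in 1pm, Retro in 10am, VendorCall in 9am.

9am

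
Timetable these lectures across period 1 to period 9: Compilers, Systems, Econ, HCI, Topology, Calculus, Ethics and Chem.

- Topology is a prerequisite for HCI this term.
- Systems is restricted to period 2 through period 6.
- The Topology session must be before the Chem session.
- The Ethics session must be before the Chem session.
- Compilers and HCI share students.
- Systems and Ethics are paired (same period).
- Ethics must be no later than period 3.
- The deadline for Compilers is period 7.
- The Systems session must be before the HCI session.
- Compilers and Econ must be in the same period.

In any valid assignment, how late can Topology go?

period 8

Downstream work caps Topology at period 8.
Topology at period 8 is achievable: Ethics=period 2; Calculus=period 1; Chem=period 9; Compilers=period 1; Topology=period 8; HCI=period 9; Systems=period 2; Econ=period 1.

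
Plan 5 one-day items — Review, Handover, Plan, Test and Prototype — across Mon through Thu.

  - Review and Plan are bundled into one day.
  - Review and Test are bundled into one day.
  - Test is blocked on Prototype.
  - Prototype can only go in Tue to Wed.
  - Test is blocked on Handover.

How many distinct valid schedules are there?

8

Splitting on Review: it can be Wed (2), Thu (6). Listing each branch's schedules as (Handover, Plan, Test, Prototype):
Review=Wed: (Mon,Wed,Wed,Tue) (Tue,Wed,Wed,Tue) — 2.
Review=Thu: (Mon,Thu,Thu,Tue) (Mon,Thu,Thu,Wed) (Tue,Thu,Thu,Tue) (Tue,Thu,Thu,Wed) (Wed,Thu,Thu,Tue) (Wed,Thu,Thu,Wed) — 6.
Summing: 2 + 6 = 8.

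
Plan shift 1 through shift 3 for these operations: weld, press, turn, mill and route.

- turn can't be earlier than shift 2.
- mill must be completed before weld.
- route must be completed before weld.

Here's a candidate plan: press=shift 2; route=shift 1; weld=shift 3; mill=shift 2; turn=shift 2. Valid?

turn can't be earlier than shift 2 — holds.
route must be completed before weld — holds.
mill must be completed before weld — holds.

Valid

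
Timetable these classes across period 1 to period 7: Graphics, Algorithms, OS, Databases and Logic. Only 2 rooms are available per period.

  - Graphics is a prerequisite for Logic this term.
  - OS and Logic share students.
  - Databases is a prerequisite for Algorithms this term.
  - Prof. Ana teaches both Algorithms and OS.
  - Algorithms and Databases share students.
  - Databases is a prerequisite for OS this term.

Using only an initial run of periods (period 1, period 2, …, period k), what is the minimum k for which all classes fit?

The precedence chain requires at least 2 distinct periods.
With at most 2 per period and 5 classes, at least 3 periods are needed.
3 works (last occupied period: period 3): for example Graphics=period 1, Databases=period 1, OS=period 3, Logic=period 2, Algorithms=period 2.

3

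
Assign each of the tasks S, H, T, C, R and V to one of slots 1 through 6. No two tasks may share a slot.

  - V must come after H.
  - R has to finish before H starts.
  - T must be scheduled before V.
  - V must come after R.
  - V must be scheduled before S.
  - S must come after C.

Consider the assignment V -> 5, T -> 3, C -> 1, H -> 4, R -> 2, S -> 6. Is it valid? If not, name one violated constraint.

Yes, all constraints hold

V must be scheduled before S — holds.
No two tasks may share a slot — holds.
R has to finish before H starts — holds.
V must come after R — holds.
V must come after H — holds.
T must be scheduled before V — holds.
S must come after C — holds.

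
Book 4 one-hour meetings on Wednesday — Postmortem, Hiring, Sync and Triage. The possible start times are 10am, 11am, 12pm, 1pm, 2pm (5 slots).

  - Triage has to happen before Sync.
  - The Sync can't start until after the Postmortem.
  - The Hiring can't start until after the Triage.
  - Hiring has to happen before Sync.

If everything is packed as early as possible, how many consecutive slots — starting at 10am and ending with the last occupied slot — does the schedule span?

The precedence chain requires at least 3 distinct slots.
3 works (last occupied slot: 12pm): for example Postmortem=10am; Hiring=11am; Sync=12pm; Triage=10am.

3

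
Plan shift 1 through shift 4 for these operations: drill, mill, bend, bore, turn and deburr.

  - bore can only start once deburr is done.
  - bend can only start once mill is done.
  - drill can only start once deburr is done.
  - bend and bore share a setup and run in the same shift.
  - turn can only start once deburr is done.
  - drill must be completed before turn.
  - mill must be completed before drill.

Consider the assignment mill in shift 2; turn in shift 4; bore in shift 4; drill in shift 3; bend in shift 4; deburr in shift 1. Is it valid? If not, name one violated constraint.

Valid

drill must be completed before turn — holds.
bend and bore share a setup and run in the same shift — holds.
turn can only start once deburr is done — holds.
bore can only start once deburr is done — holds.
mill must be completed before drill — holds.
drill can only start once deburr is done — holds.
bend can only start once mill is done — holds.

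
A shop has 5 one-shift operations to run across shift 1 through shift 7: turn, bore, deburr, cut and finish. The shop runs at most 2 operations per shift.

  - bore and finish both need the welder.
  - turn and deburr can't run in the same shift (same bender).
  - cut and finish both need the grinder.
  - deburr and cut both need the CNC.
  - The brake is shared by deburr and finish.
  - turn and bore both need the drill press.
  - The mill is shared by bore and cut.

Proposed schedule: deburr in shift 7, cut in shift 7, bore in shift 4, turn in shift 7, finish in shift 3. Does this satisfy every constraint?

No. turn and deburr can't run in the same shift (same bender) is not satisfied.

cut and finish both need the grinder — holds.
turn and bore both need the drill press — holds.
bore and finish both need the welder — holds.
The shop runs at most 2 operations per shift — violated.
The mill is shared by bore and cut — holds.
The brake is shared by deburr and finish — holds.
turn and deburr can't run in the same shift (same bender) — violated.
deburr and cut both need the CNC — violated.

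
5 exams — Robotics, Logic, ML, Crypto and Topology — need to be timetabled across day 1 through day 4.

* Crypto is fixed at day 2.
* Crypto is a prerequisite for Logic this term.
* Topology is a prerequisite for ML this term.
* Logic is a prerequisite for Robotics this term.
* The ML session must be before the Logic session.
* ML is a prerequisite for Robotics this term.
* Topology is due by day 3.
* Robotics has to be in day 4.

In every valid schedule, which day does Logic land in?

Crypto is fixed at day 2 and must come before Logic, so Logic is at least day 3.
Robotics is fixed at day 4 and must come after Logic, so Logic is at most day 3.
So Logic must be day 3.

day 3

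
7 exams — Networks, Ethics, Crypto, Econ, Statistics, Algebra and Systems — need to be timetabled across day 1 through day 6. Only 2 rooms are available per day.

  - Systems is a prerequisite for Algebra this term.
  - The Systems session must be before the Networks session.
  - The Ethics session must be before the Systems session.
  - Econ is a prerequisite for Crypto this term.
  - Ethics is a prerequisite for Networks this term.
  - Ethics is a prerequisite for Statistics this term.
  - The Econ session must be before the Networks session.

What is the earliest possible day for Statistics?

day 2

Precedence pushes Statistics to at least day 2.
Statistics at day 2 is achievable: Ethics in day 1, Econ in day 1, Systems in day 2, Networks in day 3, Algebra in day 4, Crypto in day 3, Statistics in day 2.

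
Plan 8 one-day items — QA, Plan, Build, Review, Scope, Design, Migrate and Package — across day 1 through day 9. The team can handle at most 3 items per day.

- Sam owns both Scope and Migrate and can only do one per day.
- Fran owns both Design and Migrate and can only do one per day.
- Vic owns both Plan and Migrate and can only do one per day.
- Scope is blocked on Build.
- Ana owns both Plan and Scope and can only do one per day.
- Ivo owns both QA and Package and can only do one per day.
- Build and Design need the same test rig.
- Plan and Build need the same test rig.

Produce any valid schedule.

QA in day 1, Design in day 2, Plan in day 3, Scope in day 2, Review in day 1, Package in day 2, Build in day 1, Migrate in day 4

Checking: Build(day 1) before Scope(day 2); Build(day 1) != Design(day 2); Plan(day 3) != Build(day 1); Scope(day 2) != Migrate(day 4); Design(day 2) != Migrate(day 4); Plan(day 3) != Migrate(day 4); QA(day 1) != Package(day 2); Plan(day 3) != Scope(day 2); max 3 per day (cap 3).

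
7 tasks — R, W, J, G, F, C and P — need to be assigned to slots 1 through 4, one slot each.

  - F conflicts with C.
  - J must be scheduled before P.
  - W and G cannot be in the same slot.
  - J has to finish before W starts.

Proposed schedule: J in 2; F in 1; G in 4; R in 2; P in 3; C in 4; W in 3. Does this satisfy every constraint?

W and G cannot be in the same slot — holds.
J has to finish before W starts — holds.
J must be scheduled before P — holds.
F conflicts with C — holds.

Yes, all constraints hold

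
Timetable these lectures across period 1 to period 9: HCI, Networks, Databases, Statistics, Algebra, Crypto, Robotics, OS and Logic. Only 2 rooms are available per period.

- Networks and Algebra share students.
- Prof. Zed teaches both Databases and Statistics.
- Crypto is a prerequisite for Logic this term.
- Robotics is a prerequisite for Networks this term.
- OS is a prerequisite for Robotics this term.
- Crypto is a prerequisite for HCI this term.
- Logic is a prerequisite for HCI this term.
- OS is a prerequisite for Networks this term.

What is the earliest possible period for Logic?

period 2

Precedence pushes Logic to at least period 2; downstream work caps Logic at period 8.
Logic at period 2 is achievable: Algebra=period 4; Crypto=period 1; Statistics=period 5; Networks=period 3; Robotics=period 2; OS=period 1; Logic=period 2; HCI=period 3; Databases=period 4.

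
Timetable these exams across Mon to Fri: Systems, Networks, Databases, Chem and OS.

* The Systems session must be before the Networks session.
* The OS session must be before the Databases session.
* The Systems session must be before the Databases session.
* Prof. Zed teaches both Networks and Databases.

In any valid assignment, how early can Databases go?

Tue

Precedence pushes Databases to at least Tue.
Databases at Tue is achievable: Networks -> Wed, Databases -> Tue, OS -> Mon, Systems -> Mon, Chem -> Mon.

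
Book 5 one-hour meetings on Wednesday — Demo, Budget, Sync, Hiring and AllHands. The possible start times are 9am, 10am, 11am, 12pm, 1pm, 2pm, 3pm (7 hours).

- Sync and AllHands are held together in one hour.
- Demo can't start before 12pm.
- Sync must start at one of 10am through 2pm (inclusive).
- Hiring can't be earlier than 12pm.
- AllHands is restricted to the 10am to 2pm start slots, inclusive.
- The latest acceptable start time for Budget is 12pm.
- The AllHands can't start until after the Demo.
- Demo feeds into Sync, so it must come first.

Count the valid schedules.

48

Splitting on Demo: it can be 12pm (32), 1pm (16). Listing each branch's schedules as (Budget, Sync, Hiring, AllHands):
Demo=12pm: (9am,1pm,12pm,1pm) (9am,1pm,1pm,1pm) (9am,1pm,2pm,1pm) (9am,1pm,3pm,1pm) (9am,2pm,12pm,2pm) (9am,2pm,1pm,2pm) (9am,2pm,2pm,2pm) (9am,2pm,3pm,2pm) (10am,1pm,12pm,1pm) (10am,1pm,1pm,1pm) (10am,1pm,2pm,1pm) (10am,1pm,3pm,1pm) (10am,2pm,12pm,2pm) (10am,2pm,1pm,2pm) (10am,2pm,2pm,2pm) (10am,2pm,3pm,2pm) (11am,1pm,12pm,1pm) (11am,1pm,1pm,1pm) (11am,1pm,2pm,1pm) (11am,1pm,3pm,1pm) (11am,2pm,12pm,2pm) (11am,2pm,1pm,2pm) (11am,2pm,2pm,2pm) (11am,2pm,3pm,2pm) (12pm,1pm,12pm,1pm) (12pm,1pm,1pm,1pm) (12pm,1pm,2pm,1pm) (12pm,1pm,3pm,1pm) (12pm,2pm,12pm,2pm) (12pm,2pm,1pm,2pm) (12pm,2pm,2pm,2pm) (12pm,2pm,3pm,2pm) — 32.
Demo=1pm: (9am,2pm,12pm,2pm) (9am,2pm,1pm,2pm) (9am,2pm,2pm,2pm) (9am,2pm,3pm,2pm) (10am,2pm,12pm,2pm) (10am,2pm,1pm,2pm) (10am,2pm,2pm,2pm) (10am,2pm,3pm,2pm) (11am,2pm,12pm,2pm) (11am,2pm,1pm,2pm) (11am,2pm,2pm,2pm) (11am,2pm,3pm,2pm) (12pm,2pm,12pm,2pm) (12pm,2pm,1pm,2pm) (12pm,2pm,2pm,2pm) (12pm,2pm,3pm,2pm) — 16.
Summing: 32 + 16 = 48.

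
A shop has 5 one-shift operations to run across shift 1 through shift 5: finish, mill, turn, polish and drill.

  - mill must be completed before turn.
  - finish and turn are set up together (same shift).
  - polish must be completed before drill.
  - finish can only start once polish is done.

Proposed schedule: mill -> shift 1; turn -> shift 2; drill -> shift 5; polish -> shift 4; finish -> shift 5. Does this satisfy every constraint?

polish must be completed before drill — holds.
mill must be completed before turn — holds.
finish can only start once polish is done — holds.
finish and turn are set up together (same shift) — violated.

No. finish and turn are set up together (same shift) is not satisfied.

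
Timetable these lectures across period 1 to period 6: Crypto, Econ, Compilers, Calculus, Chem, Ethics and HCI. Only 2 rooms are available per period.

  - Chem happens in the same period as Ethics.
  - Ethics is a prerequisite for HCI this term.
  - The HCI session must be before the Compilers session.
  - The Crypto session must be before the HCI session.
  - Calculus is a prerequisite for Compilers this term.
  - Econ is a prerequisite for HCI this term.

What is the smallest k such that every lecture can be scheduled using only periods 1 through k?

The precedence chain requires at least 3 distinct periods.
With at most 2 per period and 7 lectures, at least 4 periods are needed.
4 works (last occupied period: period 4): for example Ethics=period 2, HCI=period 3, Econ=period 1, Chem=period 2, Crypto=period 1, Compilers=period 4, Calculus=period 3.

4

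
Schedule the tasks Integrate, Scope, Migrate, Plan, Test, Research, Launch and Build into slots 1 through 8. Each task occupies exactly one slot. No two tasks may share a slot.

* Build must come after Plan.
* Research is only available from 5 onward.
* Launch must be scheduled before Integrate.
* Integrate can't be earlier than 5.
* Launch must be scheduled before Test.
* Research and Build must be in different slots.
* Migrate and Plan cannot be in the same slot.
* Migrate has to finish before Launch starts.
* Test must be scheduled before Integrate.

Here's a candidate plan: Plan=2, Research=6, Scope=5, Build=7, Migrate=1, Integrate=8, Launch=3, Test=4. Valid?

Yes, all constraints hold

Launch must be scheduled before Integrate — holds.
Migrate and Plan cannot be in the same slot — holds.
Research and Build must be in different slots — holds.
Test must be scheduled before Integrate — holds.
Integrate can't be earlier than 5 — holds.
Launch must be scheduled before Test — holds.
Build must come after Plan — holds.
Research is only available from 5 onward — holds.
No two tasks may share a slot — holds.
Migrate has to finish before Launch starts — holds.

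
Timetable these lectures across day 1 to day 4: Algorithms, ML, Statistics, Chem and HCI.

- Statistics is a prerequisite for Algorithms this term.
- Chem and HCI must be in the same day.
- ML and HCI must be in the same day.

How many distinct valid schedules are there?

Splitting on Algorithms: it can be day 2 (4), day 3 (8), day 4 (12). Listing each branch's schedules as (ML, Statistics, Chem, HCI) by day number:
Algorithms=day 2: (1,1,1,1) (2,1,2,2) (3,1,3,3) (4,1,4,4) — 4.
Algorithms=day 3: (1,1,1,1) (1,2,1,1) (2,1,2,2) (2,2,2,2) (3,1,3,3) (3,2,3,3) (4,1,4,4) (4,2,4,4) — 8.
Algorithms=day 4: (1,1,1,1) (1,2,1,1) (1,3,1,1) (2,1,2,2) (2,2,2,2) (2,3,2,2) (3,1,3,3) (3,2,3,3) (3,3,3,3) (4,1,4,4) (4,2,4,4) (4,3,4,4) — 12.
Summing: 4 + 8 + 12 = 24.

24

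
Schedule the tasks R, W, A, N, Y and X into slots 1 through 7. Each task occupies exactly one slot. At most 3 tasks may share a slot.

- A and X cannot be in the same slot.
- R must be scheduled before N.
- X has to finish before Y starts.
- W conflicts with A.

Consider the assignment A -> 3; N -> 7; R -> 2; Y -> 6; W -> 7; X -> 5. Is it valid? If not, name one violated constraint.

W conflicts with A — holds.
At most 3 tasks may share a slot — holds.
A and X cannot be in the same slot — holds.
X has to finish before Y starts — holds.
R must be scheduled before N — holds.

Valid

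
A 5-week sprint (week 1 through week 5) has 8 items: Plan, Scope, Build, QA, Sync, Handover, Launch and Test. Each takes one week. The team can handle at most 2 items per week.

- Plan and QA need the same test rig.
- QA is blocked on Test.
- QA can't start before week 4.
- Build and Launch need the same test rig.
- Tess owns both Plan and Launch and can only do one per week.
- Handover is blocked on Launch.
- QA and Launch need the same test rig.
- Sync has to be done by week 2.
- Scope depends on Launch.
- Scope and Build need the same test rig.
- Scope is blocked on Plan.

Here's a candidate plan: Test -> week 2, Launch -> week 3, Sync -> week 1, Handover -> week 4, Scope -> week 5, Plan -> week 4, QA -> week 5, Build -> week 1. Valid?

Yes, all constraints hold

Scope is blocked on Plan — holds.
Handover is blocked on Launch — holds.
QA is blocked on Test — holds.
Tess owns both Plan and Launch and can only do one per week — holds.
QA and Launch need the same test rig — holds.
The team can handle at most 2 items per week — holds.
Scope and Build need the same test rig — holds.
Build and Launch need the same test rig — holds.
Sync has to be done by week 2 — holds.
Scope depends on Launch — holds.
Plan and QA need the same test rig — holds.
QA can't start before week 4 — holds.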